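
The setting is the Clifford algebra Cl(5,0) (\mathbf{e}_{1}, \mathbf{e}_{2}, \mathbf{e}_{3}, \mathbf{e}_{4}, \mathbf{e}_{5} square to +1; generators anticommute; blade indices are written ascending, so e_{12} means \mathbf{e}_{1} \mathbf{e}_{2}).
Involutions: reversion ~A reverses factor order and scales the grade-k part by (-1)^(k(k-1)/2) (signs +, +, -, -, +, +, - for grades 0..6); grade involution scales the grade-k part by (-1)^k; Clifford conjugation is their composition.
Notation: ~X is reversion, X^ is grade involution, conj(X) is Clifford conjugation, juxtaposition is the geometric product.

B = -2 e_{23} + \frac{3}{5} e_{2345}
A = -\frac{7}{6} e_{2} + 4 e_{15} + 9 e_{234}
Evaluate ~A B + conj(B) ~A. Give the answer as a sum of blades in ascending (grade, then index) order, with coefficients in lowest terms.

first term: \frac{7}{3} e_{3} - 18 e_{4} + \frac{27}{5} e_{5} - \frac{7}{10} e_{345} + \frac{12}{5} e_{1234} + 8 e_{1235}
second term: \frac{7}{3} e_{3} + 18 e_{4} - \frac{27}{5} e_{5} + \frac{7}{10} e_{345} - \frac{12}{5} e_{1234} - 8 e_{1235}
Answer: \frac{14}{3} e_{3}


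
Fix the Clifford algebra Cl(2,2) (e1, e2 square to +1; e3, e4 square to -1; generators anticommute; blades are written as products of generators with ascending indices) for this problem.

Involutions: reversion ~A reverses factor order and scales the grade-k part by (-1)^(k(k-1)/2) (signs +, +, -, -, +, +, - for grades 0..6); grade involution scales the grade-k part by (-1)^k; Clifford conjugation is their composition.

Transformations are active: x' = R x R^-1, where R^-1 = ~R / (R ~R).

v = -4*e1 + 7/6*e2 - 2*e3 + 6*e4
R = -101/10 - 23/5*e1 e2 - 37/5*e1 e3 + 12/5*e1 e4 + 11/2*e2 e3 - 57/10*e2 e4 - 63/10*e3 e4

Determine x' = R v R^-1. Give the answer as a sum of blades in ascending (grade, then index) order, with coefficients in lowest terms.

~R = -101/10 + 23/5*e1 e2 + 37/5*e1 e3 - 12/5*e1 e4 - 11/2*e2 e3 + 57/10*e2 e4 + 63/10*e3 e4, and R ~R = 198/5, so R^-1 = ~R / (198/5).
R v = 35/6*e1 + 901/60*e2 + 1319/60*e3 - 127/4*e4 - 25/6*e1 e2 e3 - 38/5*e1 e2 e4 - 72/5*e1 e3 e4 + 57/4*e2 e3 e4
Answer: 151/33*e1 - 5039/396*e2 - 5581/396*e3 + 173/66*e4


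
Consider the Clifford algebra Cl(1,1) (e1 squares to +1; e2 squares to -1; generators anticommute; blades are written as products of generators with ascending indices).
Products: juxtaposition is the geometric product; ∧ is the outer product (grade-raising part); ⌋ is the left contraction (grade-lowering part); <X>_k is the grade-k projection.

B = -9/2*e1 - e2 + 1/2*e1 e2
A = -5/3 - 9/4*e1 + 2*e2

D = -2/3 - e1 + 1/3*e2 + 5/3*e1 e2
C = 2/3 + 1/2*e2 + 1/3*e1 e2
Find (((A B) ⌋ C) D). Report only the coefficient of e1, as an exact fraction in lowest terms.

step 1: 97/8 + 17/2*e1 + 13/24*e2 + 125/12*e1 e2
step 2: 1625/144 + 13/72*e1 + 427/48*e2 + 97/24*e1 e2
step 3: -1699/432 + 56/27*e1 + 313/144*e2 + 1805/72*e1 e2
Answer: 56/27


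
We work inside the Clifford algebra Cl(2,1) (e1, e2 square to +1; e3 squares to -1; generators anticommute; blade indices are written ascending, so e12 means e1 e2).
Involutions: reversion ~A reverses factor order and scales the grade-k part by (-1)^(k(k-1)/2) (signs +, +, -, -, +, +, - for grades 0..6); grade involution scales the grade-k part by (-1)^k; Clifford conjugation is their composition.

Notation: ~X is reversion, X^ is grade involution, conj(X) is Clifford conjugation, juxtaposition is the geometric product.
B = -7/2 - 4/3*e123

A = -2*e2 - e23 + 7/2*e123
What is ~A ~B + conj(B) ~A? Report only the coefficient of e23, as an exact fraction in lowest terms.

first term: -14/3 + 4/3*e1 + 7*e2 + 8/3*e13 - 7/2*e23 + 49/4*e123
second term: 14/3 - 4/3*e1 + 7*e2 - 8/3*e13 - 7/2*e23 + 49/4*e123
Answer: -7


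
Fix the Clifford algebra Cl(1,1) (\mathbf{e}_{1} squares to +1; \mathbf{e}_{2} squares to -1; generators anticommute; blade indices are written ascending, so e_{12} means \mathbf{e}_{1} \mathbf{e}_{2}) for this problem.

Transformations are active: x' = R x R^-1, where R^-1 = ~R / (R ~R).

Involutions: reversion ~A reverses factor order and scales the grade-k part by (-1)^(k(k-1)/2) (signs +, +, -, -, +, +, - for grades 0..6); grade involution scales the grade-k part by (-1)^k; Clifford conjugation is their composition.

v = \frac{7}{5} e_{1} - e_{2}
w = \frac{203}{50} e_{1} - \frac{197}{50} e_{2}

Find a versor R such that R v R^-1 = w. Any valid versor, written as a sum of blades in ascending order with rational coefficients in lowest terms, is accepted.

Here q(v) = q(w) = \frac{24}{25}; the classical choice R = v + w = \frac{273}{50} e_{1} - \frac{247}{50} e_{2} then realises v -> w under the sandwich.
Answer: \frac{273}{50} e_{1} - \frac{247}{50} e_{2}


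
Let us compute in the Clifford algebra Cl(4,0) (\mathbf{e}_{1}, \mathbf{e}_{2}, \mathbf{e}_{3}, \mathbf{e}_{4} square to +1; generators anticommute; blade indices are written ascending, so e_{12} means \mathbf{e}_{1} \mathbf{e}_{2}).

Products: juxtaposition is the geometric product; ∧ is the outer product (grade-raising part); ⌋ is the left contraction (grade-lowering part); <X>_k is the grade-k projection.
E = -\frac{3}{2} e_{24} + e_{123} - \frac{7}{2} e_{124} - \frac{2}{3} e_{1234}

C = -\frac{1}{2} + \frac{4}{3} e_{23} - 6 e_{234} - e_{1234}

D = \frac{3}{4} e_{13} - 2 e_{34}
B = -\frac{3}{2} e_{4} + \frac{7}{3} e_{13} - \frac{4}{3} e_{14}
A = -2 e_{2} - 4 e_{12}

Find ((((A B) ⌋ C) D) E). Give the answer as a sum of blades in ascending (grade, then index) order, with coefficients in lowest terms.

step 1: \frac{28}{3} e_{23} - \frac{7}{3} e_{24} + \frac{14}{3} e_{123} + \frac{10}{3} e_{124}
step 2: -\frac{112}{9} + \frac{32}{3} e_{3} + \frac{182}{3} e_{4} + \frac{7}{3} e_{13} + \frac{28}{3} e_{14}
step 3: -\frac{7}{4} - 8 e_{1} + \frac{364}{3} e_{3} - \frac{64}{3} e_{4} + \frac{28}{3} e_{13} - \frac{14}{3} e_{14} + \frac{287}{9} e_{34} + \frac{91}{2} e_{134}
step 4: 24 e_{2} + \frac{5677}{27} e_{12} - \frac{7855}{36} e_{23} - \frac{1519}{72} e_{24} - \frac{1175}{6} e_{123} - \frac{6815}{72} e_{124} + \frac{478}{3} e_{234} - \frac{2329}{6} e_{1234}
Answer: 24 e_{2} + \frac{5677}{27} e_{12} - \frac{7855}{36} e_{23} - \frac{1519}{72} e_{24} - \frac{1175}{6} e_{123} - \frac{6815}{72} e_{124} + \frac{478}{3} e_{234} - \frac{2329}{6} e_{1234}


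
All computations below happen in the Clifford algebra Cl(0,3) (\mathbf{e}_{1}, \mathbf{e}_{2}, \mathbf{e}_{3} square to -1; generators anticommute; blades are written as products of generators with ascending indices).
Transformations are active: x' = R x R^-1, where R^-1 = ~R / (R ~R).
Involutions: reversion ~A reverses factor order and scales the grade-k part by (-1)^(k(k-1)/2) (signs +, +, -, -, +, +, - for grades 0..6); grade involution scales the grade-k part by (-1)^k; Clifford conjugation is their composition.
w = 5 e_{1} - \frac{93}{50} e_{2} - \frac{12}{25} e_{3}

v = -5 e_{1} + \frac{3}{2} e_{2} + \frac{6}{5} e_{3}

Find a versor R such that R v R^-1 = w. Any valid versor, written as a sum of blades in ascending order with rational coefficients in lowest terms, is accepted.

Since q(v) = q(w) = -\frac{2869}{100}, the sum R = v + w = -\frac{9}{25} e_{2} + \frac{18}{25} e_{3} does the job whenever invertible.
Answer: -\frac{9}{25} e_{2} + \frac{18}{25} e_{3}


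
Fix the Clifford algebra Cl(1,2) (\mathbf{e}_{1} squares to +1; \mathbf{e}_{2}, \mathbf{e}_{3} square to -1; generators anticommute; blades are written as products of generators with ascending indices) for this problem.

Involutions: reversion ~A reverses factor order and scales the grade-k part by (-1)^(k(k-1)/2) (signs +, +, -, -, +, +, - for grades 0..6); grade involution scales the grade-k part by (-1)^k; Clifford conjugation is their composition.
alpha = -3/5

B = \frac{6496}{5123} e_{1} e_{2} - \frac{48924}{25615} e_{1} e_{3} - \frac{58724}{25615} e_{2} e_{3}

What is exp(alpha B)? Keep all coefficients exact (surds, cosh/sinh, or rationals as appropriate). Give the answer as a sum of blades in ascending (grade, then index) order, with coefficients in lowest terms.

B^2 term by term: the squares give (\frac{6496}{5123})^2*(e_{1} e_{2})^2 + (-\frac{48924}{25615})^2*(e_{1} e_{3})^2 + (-\frac{58724}{25615})^2*(e_{2} e_{3})^2 = \frac{42198016}{26245129}*(+1) + \frac{2393557776}{656128225}*(+1) + \frac{3448508176}{656128225}*(-1) = 0 (each basis 2-blade squares to minus the product of its generators' squares); cross terms between blades sharing an index anticommute and cancel. So B^2 = 0.
B^2 = 0, hence only two terms survive: exp(alpha B) = 1 + alpha B (parabolic case).
Answer: 1 - \frac{19488}{25615} e_{1} e_{2} + \frac{146772}{128075} e_{1} e_{3} + \frac{176172}{128075} e_{2} e_{3}


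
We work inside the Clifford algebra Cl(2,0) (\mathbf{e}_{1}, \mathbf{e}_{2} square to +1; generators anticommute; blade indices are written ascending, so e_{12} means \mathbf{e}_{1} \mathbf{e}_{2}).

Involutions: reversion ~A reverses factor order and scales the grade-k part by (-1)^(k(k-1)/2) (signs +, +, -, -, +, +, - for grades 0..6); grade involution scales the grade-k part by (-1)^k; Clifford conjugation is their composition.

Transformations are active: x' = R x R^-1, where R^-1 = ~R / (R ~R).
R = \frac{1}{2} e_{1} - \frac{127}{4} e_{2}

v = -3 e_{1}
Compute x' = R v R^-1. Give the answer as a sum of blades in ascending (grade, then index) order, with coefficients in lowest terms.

~R = \frac{1}{2} e_{1} - \frac{127}{4} e_{2}, and R ~R = \frac{16133}{16}, so R^-1 = ~R / (\frac{16133}{16}).
R v = -\frac{3}{2} - \frac{381}{4} e_{12}
Answer: \frac{48375}{16133} e_{1} + \frac{1524}{16133} e_{2}


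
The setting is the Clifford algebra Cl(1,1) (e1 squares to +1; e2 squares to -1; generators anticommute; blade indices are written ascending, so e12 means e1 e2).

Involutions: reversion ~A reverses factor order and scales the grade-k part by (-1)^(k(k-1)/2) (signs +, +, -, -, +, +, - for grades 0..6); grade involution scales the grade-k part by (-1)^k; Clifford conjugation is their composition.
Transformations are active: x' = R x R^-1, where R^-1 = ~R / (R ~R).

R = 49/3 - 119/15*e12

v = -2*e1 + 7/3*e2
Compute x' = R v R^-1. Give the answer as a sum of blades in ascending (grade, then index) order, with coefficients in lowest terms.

~R = 49/3 + 119/15*e12, and R ~R = 5096/25, so R^-1 = ~R / (5096/25).
R v = -637/45*e1 + 1001/45*e2
Answer: -29/108*e1 + 133/108*e2


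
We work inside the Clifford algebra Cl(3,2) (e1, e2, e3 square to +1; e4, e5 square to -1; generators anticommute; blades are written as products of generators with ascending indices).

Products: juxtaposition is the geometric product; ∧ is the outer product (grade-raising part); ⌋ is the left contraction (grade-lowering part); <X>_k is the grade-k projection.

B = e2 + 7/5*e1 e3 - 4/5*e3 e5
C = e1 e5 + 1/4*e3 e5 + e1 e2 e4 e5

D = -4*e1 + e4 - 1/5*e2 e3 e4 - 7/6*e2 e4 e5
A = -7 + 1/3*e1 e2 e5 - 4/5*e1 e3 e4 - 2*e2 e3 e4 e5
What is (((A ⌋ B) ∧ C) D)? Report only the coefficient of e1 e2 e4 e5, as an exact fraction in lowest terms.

step 1: -7*e2 - 49/5*e1 e3 + 28/5*e3 e5
step 2: 7*e1 e2 e5 - 7/4*e2 e3 e5
step 3: 49/6*e1 e4 - 28*e2 e5 + 49/24*e3 e4 + 7/20*e4 e5 - 7*e1 e2 e3 e5 - 7*e1 e2 e4 e5 + 7/5*e1 e3 e4 e5 + 7/4*e2 e3 e4 e5
Answer: -7


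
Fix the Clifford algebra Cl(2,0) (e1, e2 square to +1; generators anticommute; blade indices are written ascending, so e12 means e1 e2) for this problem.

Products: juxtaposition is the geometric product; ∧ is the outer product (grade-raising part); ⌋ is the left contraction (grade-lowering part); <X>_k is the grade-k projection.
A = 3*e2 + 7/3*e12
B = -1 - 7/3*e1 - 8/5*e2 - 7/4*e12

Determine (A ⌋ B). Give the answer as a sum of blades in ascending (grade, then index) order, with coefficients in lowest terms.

step 1: -43/60 + 21/4*e1
Answer: -43/60 + 21/4*e1


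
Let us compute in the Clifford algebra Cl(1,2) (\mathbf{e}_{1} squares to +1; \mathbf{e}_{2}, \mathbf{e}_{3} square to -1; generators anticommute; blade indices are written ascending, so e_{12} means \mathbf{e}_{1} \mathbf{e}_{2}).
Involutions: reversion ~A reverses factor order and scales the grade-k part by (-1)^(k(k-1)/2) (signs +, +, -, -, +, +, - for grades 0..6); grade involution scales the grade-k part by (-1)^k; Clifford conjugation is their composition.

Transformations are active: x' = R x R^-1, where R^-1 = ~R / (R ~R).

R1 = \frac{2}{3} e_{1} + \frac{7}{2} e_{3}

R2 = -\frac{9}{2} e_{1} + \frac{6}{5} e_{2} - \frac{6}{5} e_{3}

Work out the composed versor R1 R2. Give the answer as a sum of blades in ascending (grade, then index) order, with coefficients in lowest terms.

Distribute over the terms of R1 (each basis-blade product reordered to ascending indices, repeated generators contracted through their squares):
(\frac{2}{3} e_{1}) R2 = -3 + \frac{4}{5} e_{12} - \frac{4}{5} e_{13}
(\frac{7}{2} e_{3}) R2 = \frac{21}{5} + \frac{63}{4} e_{13} - \frac{21}{5} e_{23}
Summing the partial products and collecting blades:
Answer: \frac{6}{5} + \frac{4}{5} e_{12} + \frac{299}{20} e_{13} - \frac{21}{5} e_{23}


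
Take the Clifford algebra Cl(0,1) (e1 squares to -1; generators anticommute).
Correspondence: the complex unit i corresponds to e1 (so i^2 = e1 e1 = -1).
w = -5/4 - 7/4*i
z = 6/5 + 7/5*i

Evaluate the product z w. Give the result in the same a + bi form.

In blades: z = 6/5 + 7/5*e1, w = -5/4 - 7/4*e1.
Distribute z over w term by term (generator squares from the signature, products reordered to ascending indices): (6/5)*w = -3/2 - 21/10*e1; (7/5*e1)*w = 49/20 - 7/4*e1.
Sum: 19/20 - 77/20*e1; translating back through the correspondence:
Answer: 19/20 - 77/20*i


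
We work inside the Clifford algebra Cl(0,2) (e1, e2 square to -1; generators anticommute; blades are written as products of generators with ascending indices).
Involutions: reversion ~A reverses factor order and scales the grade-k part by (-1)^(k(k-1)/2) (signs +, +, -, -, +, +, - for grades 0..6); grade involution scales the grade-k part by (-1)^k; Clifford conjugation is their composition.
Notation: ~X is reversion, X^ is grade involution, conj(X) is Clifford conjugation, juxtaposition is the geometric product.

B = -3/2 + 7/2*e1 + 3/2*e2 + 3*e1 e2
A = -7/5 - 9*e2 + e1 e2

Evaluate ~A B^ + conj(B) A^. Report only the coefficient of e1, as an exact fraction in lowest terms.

first term: -42/5 - 118/5*e1 + 191/10*e2 - 171/5*e1 e2
second term: 93/5 + 152/5*e1 - 79/10*e2 - 144/5*e1 e2
Answer: 34/5


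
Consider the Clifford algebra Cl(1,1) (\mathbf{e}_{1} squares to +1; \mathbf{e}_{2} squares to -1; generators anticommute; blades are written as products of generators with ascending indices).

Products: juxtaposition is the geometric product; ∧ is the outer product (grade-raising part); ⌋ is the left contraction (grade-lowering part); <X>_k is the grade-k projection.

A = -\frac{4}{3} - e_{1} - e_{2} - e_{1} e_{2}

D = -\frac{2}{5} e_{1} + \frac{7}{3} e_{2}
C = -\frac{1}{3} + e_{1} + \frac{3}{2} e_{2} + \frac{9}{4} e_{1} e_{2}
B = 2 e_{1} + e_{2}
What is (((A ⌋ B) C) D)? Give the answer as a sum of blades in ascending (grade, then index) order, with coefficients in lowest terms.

step 1: -1 - \frac{8}{3} e_{1} - \frac{4}{3} e_{2}
step 2: -\frac{1}{3} - \frac{28}{9} e_{1} - \frac{127}{18} e_{2} - \frac{59}{12} e_{1} e_{2}
step 3: \frac{4781}{270} + \frac{2089}{180} e_{1} - \frac{247}{90} e_{2} - \frac{1361}{135} e_{1} e_{2}
Answer: \frac{4781}{270} + \frac{2089}{180} e_{1} - \frac{247}{90} e_{2} - \frac{1361}{135} e_{1} e_{2}


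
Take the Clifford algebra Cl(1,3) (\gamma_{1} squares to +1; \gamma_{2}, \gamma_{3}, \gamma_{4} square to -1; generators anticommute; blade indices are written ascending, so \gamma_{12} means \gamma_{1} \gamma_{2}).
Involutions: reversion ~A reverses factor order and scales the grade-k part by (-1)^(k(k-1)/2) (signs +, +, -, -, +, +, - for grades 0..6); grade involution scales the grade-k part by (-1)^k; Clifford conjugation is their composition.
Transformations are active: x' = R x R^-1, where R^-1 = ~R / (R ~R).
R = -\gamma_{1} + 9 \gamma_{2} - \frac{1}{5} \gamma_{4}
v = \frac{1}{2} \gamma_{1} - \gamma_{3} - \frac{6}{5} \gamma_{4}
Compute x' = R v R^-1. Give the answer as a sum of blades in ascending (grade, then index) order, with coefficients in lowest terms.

~R = -\gamma_{1} + 9 \gamma_{2} - \frac{1}{5} \gamma_{4}, and R ~R = -\frac{2001}{25}, so R^-1 = ~R / (-\frac{2001}{25}).
R v = -\frac{37}{50} - \frac{9}{2} \gamma_{12} + \gamma_{13} + \frac{13}{10} \gamma_{14} - 9 \gamma_{23} - \frac{54}{5} \gamma_{24} - \frac{1}{5} \gamma_{34}
Answer: -\frac{2075}{4002} \gamma_{1} + \frac{111}{667} \gamma_{2} + \gamma_{3} + \frac{11969}{10005} \gamma_{4}


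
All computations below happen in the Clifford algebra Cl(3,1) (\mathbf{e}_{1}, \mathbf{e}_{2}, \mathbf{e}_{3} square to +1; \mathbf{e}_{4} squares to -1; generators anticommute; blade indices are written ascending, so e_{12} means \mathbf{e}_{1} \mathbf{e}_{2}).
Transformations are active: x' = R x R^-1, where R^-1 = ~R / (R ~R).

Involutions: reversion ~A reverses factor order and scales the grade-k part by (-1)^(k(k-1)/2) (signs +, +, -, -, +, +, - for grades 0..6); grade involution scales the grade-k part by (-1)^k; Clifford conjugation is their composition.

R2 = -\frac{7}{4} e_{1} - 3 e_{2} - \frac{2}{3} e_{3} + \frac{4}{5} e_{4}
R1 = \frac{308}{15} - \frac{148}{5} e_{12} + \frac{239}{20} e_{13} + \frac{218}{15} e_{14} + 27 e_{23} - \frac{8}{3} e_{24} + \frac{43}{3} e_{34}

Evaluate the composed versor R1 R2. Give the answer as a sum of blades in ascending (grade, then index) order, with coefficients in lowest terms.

Distribute over the terms of R2 (each basis-blade product reordered to ascending indices, repeated generators contracted through their squares):
R1 (-\frac{7}{4} e_{1}) = -\frac{539}{15} e_{1} - \frac{259}{5} e_{2} + \frac{1673}{80} e_{3} + \frac{763}{30} e_{4} - \frac{189}{4} e_{123} + \frac{14}{3} e_{124} - \frac{301}{12} e_{134}
R1 (-3 e_{2}) = \frac{444}{5} e_{1} - \frac{308}{5} e_{2} + 81 e_{3} - 8 e_{4} + \frac{717}{20} e_{123} + \frac{218}{5} e_{124} - 43 e_{234}
R1 (-\frac{2}{3} e_{3}) = -\frac{239}{30} e_{1} - 18 e_{2} - \frac{616}{45} e_{3} + \frac{86}{9} e_{4} + \frac{296}{15} e_{123} + \frac{436}{45} e_{134} - \frac{16}{9} e_{234}
R1 (\frac{4}{5} e_{4}) = -\frac{872}{75} e_{1} + \frac{32}{15} e_{2} - \frac{172}{15} e_{3} + \frac{1232}{75} e_{4} - \frac{592}{25} e_{124} + \frac{239}{25} e_{134} + \frac{108}{5} e_{234}
Summing the partial products and collecting blades:
Answer: \frac{4991}{150} e_{1} - \frac{1939}{15} e_{2} + \frac{11053}{144} e_{3} + \frac{19537}{450} e_{4} + \frac{25}{3} e_{123} + \frac{1844}{75} e_{124} - \frac{5251}{900} e_{134} - \frac{1043}{45} e_{234}


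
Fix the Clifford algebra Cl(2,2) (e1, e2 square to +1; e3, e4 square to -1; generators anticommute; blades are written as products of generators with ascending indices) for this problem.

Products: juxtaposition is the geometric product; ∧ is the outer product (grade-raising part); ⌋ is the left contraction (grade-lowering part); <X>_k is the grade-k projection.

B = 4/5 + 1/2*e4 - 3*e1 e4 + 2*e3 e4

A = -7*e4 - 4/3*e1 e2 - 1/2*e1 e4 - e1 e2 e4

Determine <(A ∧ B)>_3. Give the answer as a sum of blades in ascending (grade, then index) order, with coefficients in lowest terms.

step 1: -28/5*e4 - 16/15*e1 e2 - 2/5*e1 e4 - 22/15*e1 e2 e4 - 8/3*e1 e2 e3 e4
step 2: -22/15*e1 e2 e4
Answer: -22/15*e1 e2 e4


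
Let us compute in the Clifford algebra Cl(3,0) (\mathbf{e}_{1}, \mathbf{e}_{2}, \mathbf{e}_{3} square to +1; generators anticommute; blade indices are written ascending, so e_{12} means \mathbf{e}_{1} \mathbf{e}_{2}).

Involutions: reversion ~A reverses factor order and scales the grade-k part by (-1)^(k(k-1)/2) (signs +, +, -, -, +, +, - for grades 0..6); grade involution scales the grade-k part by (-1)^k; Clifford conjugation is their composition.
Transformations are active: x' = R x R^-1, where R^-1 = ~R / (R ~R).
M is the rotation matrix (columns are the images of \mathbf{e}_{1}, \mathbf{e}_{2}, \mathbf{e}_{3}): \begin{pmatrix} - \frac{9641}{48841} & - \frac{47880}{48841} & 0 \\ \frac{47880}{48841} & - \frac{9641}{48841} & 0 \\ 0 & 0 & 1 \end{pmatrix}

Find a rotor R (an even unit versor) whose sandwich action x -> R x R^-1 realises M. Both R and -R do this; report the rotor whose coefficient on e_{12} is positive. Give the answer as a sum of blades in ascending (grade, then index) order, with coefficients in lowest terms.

Method: write R = a + b12*e_{12} + b13*e_{13} + b23*e_{23} with a^2 + b12^2 + b13^2 + b23^2 = 1 (so R^-1 = ~R). Expanding the columns R e_j ~R gives tr M = 4a^2 - 1 and, from the antisymmetric part, M21 - M12 = -4a*b12, M13 - M31 = 4a*b13, M32 - M23 = -4a*b23.
Here tr M = \frac{29559}{48841}, so a^2 = (1 + tr M)/4 = \frac{19600}{48841} and a = ±\frac{140}{221}. Taking a = \frac{140}{221}: M21 - M12 = \frac{95760}{48841}, M13 - M31 = 0, M32 - M23 = 0, giving b12 = -\frac{171}{221}, b13 = 0, b23 = 0, i.e. R = \frac{140}{221} - \frac{171}{221} e_{12}.
Its e_{12} coefficient is negative, so report the other preimage -R.
Answer: -\frac{140}{221} + \frac{171}{221} e_{12}. Note: both R and -R realise this M (trace \frac{29559}{48841}); the covering map identifies them, and the e_{12}-coefficient sign is the tie-breaker.


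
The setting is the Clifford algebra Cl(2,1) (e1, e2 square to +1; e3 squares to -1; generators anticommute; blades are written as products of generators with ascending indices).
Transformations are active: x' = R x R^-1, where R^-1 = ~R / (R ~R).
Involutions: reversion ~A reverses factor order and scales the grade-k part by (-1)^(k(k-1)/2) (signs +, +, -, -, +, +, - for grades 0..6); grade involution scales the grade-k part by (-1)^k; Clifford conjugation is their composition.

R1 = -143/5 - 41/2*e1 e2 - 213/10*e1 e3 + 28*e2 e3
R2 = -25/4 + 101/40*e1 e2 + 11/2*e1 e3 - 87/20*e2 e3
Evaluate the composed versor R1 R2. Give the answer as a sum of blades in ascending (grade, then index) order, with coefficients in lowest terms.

Distribute over the terms of R1 (each basis-blade product reordered to ascending indices, repeated generators contracted through their squares):
(-143/5) R2 = 715/4 - 14443/200*e1 e2 - 1573/10*e1 e3 + 12441/100*e2 e3
(-41/2*e1 e2) R2 = 4141/80 + 1025/8*e1 e2 + 3567/40*e1 e3 + 451/4*e2 e3
(-213/10*e1 e3) R2 = -2343/20 + 18531/200*e1 e2 + 1065/8*e1 e3 - 21513/400*e2 e3
(28*e2 e3) R2 = -609/5 - 154*e1 e2 - 707/10*e1 e3 - 175*e2 e3
Summing the partial products and collecting blades:
Answer: -135/16 - 1087/200*e1 e2 - 57/10*e1 e3 + 3351/400*e2 e3


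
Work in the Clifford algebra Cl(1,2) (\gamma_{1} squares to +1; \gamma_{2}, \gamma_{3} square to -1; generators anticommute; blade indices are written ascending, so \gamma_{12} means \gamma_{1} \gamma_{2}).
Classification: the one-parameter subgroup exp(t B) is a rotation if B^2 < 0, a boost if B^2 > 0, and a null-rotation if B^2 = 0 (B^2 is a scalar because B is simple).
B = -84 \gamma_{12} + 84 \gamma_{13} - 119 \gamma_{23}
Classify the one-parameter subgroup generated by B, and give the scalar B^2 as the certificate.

B^2 term by term: the squares give (-84)^2*(\gamma_{12})^2 + (84)^2*(\gamma_{13})^2 + (-119)^2*(\gamma_{23})^2 = 7056*(+1) + 7056*(+1) + 14161*(-1) = -49 (each basis 2-blade squares to minus the product of its generators' squares); cross terms between blades sharing an index anticommute and cancel. So B^2 = -49.
Answer: rotation, certificate B^2 = -49. B^2 = -49 is basis-independent, so its sign is the whole story.


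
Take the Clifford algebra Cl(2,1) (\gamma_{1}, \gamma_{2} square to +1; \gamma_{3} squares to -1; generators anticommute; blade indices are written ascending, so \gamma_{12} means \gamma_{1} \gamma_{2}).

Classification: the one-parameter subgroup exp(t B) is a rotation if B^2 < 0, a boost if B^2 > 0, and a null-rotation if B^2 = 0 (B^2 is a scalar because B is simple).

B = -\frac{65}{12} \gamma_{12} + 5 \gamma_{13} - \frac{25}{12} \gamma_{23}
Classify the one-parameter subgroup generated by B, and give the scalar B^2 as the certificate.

B^2 term by term: the squares give (-\frac{65}{12})^2*(\gamma_{12})^2 + (5)^2*(\gamma_{13})^2 + (-\frac{25}{12})^2*(\gamma_{23})^2 = \frac{4225}{144}*(-1) + 25*(+1) + \frac{625}{144}*(+1) = 0 (each basis 2-blade squares to minus the product of its generators' squares); cross terms between blades sharing an index anticommute and cancel. So B^2 = 0.
Answer: null-rotation, certificate B^2 = 0. No conjugation can change B^2 = 0; the sign gives the class.


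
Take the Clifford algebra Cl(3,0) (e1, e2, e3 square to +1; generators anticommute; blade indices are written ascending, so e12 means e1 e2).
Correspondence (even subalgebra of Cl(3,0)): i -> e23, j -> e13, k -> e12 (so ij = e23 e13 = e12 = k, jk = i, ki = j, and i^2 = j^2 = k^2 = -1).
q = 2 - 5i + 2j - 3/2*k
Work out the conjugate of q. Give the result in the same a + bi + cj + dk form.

In blades: q = 2 - 3/2*e12 + 2*e13 - 5*e23.
Quaternion conjugation is reversion on the even subalgebra: the scalar is fixed and every grade-2 blade flips sign, giving 2 + 3/2*e12 - 2*e13 + 5*e23; translating back:
Answer: 2 + 5i - 2j + 3/2*k


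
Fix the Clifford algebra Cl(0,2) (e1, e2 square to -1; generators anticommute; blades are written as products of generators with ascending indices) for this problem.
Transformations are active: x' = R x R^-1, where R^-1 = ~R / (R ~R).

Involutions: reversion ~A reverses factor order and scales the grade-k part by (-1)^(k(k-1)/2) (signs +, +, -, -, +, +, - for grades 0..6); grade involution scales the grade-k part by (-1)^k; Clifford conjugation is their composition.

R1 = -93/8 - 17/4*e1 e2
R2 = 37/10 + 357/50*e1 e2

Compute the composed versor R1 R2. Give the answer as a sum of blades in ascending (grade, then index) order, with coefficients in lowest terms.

Distribute over the terms of R1 (each basis-blade product reordered to ascending indices, repeated generators contracted through their squares):
(-93/8) R2 = -3441/80 - 33201/400*e1 e2
(-17/4*e1 e2) R2 = 6069/200 - 629/40*e1 e2
Summing the partial products and collecting blades:
Answer: -5067/400 - 39491/400*e1 e2


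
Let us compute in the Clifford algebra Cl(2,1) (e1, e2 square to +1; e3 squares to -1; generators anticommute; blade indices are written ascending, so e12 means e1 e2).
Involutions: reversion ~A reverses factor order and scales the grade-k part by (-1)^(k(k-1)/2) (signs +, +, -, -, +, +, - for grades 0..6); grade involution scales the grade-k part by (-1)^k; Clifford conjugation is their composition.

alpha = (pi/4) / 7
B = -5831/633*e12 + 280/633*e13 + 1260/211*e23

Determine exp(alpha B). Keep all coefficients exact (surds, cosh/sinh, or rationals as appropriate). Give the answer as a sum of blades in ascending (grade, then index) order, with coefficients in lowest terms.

B^2 term by term: the squares give (-5831/633)^2*(e12)^2 + (280/633)^2*(e13)^2 + (1260/211)^2*(e23)^2 = 34000561/400689*(-1) + 78400/400689*(+1) + 1587600/44521*(+1) = -49 (each basis 2-blade squares to minus the product of its generators' squares); cross terms between blades sharing an index anticommute and cancel. So B^2 = -49.
B^2 = -49 — the negative square puts this in the circular regime; l = 7, alpha*l = pi/4, so exp(alpha B) = cos(pi/4) + (sin(pi/4)/7)*B = sqrt(2)/2 + (sqrt(2)/14)*B.
Answer: sqrt(2)/2 - 833*sqrt(2)/1266*e12 + 20*sqrt(2)/633*e13 + 90*sqrt(2)/211*e23


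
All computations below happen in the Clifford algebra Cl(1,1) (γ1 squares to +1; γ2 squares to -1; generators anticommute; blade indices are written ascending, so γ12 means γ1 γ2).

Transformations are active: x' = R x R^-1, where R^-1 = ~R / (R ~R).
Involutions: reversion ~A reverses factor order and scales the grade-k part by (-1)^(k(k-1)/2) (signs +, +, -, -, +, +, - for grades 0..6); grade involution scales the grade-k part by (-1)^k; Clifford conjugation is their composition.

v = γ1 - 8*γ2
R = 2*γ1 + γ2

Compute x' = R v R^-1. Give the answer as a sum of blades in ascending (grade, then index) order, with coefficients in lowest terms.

~R = 2*γ1 + γ2, and R ~R = 3, so R^-1 = ~R / (3).
R v = 10 - 17*γ12
Answer: 37/3*γ1 + 44/3*γ2


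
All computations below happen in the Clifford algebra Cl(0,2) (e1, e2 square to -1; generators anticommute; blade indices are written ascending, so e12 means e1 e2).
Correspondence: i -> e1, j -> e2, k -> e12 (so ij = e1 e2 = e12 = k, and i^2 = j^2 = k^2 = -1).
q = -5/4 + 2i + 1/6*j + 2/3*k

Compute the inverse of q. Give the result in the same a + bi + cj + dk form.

In blades: q = -5/4 + 2*e1 + 1/6*e2 + 2/3*e12.
With qbar = -5/4 - 2*e1 - 1/6*e2 - 2/3*e12 (scalar fixed, mapped units negated), q qbar = 869/144 (the sum of squared coefficients), so q^-1 = qbar / (869/144) = -180/869 - 288/869*e1 - 24/869*e2 - 96/869*e12; translating back:
Answer: -180/869 - 288/869*i - 24/869*j - 96/869*k


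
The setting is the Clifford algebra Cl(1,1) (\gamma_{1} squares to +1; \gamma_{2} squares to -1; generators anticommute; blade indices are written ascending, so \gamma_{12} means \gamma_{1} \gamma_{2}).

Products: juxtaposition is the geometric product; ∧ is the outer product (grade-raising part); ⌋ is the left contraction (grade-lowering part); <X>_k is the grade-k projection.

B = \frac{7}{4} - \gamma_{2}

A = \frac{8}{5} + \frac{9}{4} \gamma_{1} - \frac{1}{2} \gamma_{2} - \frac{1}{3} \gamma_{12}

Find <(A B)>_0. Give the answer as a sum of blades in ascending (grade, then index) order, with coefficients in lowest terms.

step 1: \frac{23}{10} + \frac{173}{48} \gamma_{1} - \frac{99}{40} \gamma_{2} - \frac{17}{6} \gamma_{12}
step 2: \frac{23}{10}
Answer: \frac{23}{10}


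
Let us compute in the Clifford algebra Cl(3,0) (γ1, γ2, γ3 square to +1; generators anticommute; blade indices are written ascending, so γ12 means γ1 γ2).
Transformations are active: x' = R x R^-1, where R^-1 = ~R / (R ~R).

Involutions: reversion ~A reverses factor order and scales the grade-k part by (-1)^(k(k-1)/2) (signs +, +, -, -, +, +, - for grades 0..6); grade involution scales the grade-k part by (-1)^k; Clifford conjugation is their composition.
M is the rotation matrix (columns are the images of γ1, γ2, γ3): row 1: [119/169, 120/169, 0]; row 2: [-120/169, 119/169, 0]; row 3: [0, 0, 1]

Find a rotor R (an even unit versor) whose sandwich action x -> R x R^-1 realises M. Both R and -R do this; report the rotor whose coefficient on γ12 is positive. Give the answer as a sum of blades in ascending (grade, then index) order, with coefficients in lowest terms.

Method: write R = a + b12*γ12 + b13*γ13 + b23*γ23 with a^2 + b12^2 + b13^2 + b23^2 = 1 (so R^-1 = ~R). Expanding the columns R e_j ~R gives tr M = 4a^2 - 1 and, from the antisymmetric part, M21 - M12 = -4a*b12, M13 - M31 = 4a*b13, M32 - M23 = -4a*b23.
Here tr M = 407/169, so a^2 = (1 + tr M)/4 = 144/169 and a = ±12/13. Taking a = 12/13: M21 - M12 = -240/169, M13 - M31 = 0, M32 - M23 = 0, giving b12 = 5/13, b13 = 0, b23 = 0, i.e. R = 12/13 + 5/13*γ12.
Its γ12 coefficient is already positive.
Answer: 12/13 + 5/13*γ12. Note: both R and -R realise this M (trace 407/169); the covering map identifies them, and the γ12-coefficient sign is the tie-breaker.


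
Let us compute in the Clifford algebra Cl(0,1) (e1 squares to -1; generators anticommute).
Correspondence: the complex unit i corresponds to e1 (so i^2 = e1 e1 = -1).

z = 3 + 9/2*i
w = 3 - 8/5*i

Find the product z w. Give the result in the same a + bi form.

In blades: z = 3 + 9/2*e1, w = 3 - 8/5*e1.
Distribute z over w term by term (generator squares from the signature, products reordered to ascending indices): (3)*w = 9 - 24/5*e1; (9/2*e1)*w = 36/5 + 27/2*e1.
Sum: 81/5 + 87/10*e1; translating back through the correspondence:
Answer: 81/5 + 87/10*i


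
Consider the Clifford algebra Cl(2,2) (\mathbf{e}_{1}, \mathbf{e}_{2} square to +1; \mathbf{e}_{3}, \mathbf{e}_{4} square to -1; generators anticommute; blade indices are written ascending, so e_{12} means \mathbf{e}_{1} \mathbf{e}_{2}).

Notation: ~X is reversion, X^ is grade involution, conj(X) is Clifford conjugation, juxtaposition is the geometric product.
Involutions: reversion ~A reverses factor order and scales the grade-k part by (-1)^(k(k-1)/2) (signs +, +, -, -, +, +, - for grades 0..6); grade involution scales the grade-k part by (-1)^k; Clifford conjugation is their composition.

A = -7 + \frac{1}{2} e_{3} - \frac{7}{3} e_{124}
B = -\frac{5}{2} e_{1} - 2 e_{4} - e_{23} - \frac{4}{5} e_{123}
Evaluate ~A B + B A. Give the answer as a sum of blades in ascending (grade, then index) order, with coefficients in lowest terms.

first term: \frac{35}{2} e_{1} - \frac{1}{2} e_{2} + 14 e_{4} + \frac{76}{15} e_{12} + \frac{5}{4} e_{13} + 7 e_{23} - \frac{35}{6} e_{24} - \frac{43}{15} e_{34} + \frac{28}{5} e_{123} - \frac{7}{3} e_{134}
second term: \frac{35}{2} e_{1} + \frac{1}{2} e_{2} + 14 e_{4} - \frac{64}{15} e_{12} - \frac{5}{4} e_{13} + 7 e_{23} + \frac{35}{6} e_{24} - \frac{13}{15} e_{34} + \frac{28}{5} e_{123} - \frac{7}{3} e_{134}
Answer: 35 e_{1} + 28 e_{4} + \frac{4}{5} e_{12} + 14 e_{23} - \frac{56}{15} e_{34} + \frac{56}{5} e_{123} - \frac{14}{3} e_{134}


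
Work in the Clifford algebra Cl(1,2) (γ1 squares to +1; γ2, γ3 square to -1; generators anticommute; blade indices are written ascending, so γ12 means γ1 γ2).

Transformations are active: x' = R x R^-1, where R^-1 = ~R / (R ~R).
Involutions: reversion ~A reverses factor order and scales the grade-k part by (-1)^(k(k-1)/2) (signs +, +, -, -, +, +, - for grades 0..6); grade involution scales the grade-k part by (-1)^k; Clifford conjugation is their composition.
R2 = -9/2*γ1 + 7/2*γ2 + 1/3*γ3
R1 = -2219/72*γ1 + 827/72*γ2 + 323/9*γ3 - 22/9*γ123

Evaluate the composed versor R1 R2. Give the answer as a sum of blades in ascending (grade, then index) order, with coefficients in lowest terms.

Distribute over the terms of R2 (each basis-blade product reordered to ascending indices, repeated generators contracted through their squares):
R1 (-9/2*γ1) = 2219/16 + 827/16*γ12 + 323/2*γ13 + 11*γ23
R1 (7/2*γ2) = -5789/144 - 15533/144*γ12 - 77/9*γ13 - 2261/18*γ23
R1 (1/3*γ3) = -323/27 + 22/27*γ12 - 2219/216*γ13 + 827/216*γ23
Summing the partial products and collecting blades:
Answer: 18689/216 - 11959/216*γ12 + 30817/216*γ13 - 23929/216*γ23


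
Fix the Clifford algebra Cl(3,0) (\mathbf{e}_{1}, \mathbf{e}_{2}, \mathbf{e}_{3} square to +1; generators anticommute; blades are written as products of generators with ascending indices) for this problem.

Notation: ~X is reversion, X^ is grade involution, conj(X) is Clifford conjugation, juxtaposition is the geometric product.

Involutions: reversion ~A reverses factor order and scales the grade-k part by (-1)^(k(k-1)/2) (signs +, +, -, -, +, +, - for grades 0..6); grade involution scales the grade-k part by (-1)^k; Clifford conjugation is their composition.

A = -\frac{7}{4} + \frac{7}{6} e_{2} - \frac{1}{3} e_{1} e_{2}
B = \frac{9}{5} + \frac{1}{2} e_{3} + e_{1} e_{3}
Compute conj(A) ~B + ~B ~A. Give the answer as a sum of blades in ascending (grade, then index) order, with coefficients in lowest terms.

first term: -\frac{63}{20} - \frac{21}{10} e_{2} - \frac{7}{8} e_{3} + \frac{3}{5} e_{1} e_{2} + \frac{7}{4} e_{1} e_{3} - \frac{1}{4} e_{2} e_{3} - e_{1} e_{2} e_{3}
second term: -\frac{63}{20} + \frac{21}{10} e_{2} - \frac{7}{8} e_{3} + \frac{3}{5} e_{1} e_{2} + \frac{7}{4} e_{1} e_{3} - \frac{11}{12} e_{2} e_{3} + \frac{4}{3} e_{1} e_{2} e_{3}
Answer: -\frac{63}{10} - \frac{7}{4} e_{3} + \frac{6}{5} e_{1} e_{2} + \frac{7}{2} e_{1} e_{3} - \frac{7}{6} e_{2} e_{3} + \frac{1}{3} e_{1} e_{2} e_{3}


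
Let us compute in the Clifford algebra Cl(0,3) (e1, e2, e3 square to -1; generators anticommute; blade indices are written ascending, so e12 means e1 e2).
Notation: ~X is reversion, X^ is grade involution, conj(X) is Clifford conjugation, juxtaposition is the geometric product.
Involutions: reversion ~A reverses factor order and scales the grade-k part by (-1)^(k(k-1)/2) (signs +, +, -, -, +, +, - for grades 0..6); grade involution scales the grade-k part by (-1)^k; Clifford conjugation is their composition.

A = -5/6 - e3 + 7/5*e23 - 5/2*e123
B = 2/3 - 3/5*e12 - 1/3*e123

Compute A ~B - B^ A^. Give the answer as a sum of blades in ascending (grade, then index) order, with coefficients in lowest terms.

first term: -25/18 - 7/15*e1 + 5/6*e3 - 1/6*e12 + 21/25*e13 + 14/15*e23 - 229/90*e123
second term: 5/18 - 7/15*e1 + 13/6*e3 + 1/6*e12 + 21/25*e13 + 14/15*e23 + 71/90*e123
Answer: -5/3 - 4/3*e3 - 1/3*e12 - 10/3*e123


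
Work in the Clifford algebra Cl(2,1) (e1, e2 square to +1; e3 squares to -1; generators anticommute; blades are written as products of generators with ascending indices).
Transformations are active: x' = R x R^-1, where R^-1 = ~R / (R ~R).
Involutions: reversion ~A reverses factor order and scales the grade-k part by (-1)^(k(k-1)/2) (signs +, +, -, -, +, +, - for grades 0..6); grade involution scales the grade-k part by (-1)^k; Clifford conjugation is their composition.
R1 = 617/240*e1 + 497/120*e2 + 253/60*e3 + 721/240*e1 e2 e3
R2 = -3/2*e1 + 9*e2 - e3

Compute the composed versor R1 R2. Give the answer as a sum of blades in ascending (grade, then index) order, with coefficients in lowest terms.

Distribute over the terms of R2 (each basis-blade product reordered to ascending indices, repeated generators contracted through their squares):
R1 (-3/2*e1) = -617/160 + 497/80*e1 e2 + 253/40*e1 e3 - 721/160*e2 e3
R1 (9*e2) = 1491/40 + 1851/80*e1 e2 - 2163/80*e1 e3 - 759/20*e2 e3
R1 (-e3) = 253/60 + 721/240*e1 e2 - 617/240*e1 e3 - 497/120*e2 e3
Summing the partial products and collecting blades:
Answer: 3613/96 + 1553/48*e1 e2 - 1397/60*e1 e3 - 22367/480*e2 e3


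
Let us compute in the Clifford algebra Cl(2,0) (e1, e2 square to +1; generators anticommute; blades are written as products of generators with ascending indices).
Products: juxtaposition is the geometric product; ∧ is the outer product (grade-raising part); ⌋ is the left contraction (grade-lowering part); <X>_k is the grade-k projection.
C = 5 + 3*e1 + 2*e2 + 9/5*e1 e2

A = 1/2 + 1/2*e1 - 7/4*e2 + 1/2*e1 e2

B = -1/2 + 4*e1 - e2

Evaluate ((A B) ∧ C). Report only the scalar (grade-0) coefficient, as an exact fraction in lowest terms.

step 1: 7/2 + 5/4*e1 - 13/8*e2 + 25/4*e1 e2
step 2: 35/2 + 67/4*e1 - 9/8*e2 + 1797/40*e1 e2
Answer: 35/2


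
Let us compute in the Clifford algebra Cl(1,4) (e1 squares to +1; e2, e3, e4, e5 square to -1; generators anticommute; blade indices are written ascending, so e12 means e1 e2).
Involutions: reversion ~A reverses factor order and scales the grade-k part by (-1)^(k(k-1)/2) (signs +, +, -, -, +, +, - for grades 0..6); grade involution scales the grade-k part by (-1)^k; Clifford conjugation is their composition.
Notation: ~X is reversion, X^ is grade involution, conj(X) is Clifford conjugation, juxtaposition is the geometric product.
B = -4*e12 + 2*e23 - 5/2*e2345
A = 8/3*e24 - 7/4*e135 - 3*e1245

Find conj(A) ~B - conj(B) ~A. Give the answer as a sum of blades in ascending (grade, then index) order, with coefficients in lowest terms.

first term: 15/2*e13 - 32/3*e14 - 16/3*e34 + 20/3*e35 - 12*e45 + 35/8*e124 + 7/2*e125 - 7*e235 - 6*e1345
second term: -15/2*e13 + 32/3*e14 + 16/3*e34 + 20/3*e35 - 12*e45 - 35/8*e124 + 7/2*e125 - 7*e235 + 6*e1345
Answer: 15*e13 - 64/3*e14 - 32/3*e34 + 35/4*e124 - 12*e1345


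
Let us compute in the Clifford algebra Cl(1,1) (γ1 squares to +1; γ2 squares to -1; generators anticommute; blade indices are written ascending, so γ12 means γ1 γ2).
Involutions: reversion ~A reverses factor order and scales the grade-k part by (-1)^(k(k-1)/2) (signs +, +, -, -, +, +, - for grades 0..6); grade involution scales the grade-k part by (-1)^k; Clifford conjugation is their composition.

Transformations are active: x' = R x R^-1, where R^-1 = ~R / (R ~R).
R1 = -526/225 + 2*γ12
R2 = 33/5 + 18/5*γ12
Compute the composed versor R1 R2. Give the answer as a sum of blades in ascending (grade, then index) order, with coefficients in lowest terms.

Distribute over the terms of R1 (each basis-blade product reordered to ascending indices, repeated generators contracted through their squares):
(-526/225) R2 = -5786/375 - 1052/125*γ12
(2*γ12) R2 = 36/5 + 66/5*γ12
Summing the partial products and collecting blades:
Answer: -3086/375 + 598/125*γ12
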